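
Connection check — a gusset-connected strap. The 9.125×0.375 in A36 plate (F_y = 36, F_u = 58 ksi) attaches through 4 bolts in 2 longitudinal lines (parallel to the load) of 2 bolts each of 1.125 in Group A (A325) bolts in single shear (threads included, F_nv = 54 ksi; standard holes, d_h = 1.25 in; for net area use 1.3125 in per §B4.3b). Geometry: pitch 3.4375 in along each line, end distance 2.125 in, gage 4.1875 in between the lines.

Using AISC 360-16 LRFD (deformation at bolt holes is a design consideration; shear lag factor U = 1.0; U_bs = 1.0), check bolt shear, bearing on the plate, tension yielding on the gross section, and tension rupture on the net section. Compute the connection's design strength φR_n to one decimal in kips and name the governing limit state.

106.0 kips (net-section rupture governs)

Bolt shear: A_b = π(1.125)²/4 = 0.99402 in². φR_n = 0.75 × 54 × 0.99402 × 4 × 1 = 161.0 kips.
Bearing (0.375 in plate, F_u = 58 ksi): end bolts L_c = 2.125 − 1.25/2 = 1.5, R_n = min(1.2×1.5×0.375×58, 2.4×1.125×0.375×58) = 39.15 kips/bolt; interior L_c = 3.4375 − 1.25 = 2.1875, R_n = 57.094 kips/bolt. φR_n = 0.75 × (2×39.15 + 2×57.094) = 144.4 kips.
Tension yield (gross): A_g = 9.125×0.375 = 3.4219 in². φR_n = 0.90 × 36 × 3.4219 = 110.9 kips.
Tension rupture (net): A_n = (9.125 − 2×1.3125)×0.375 = 2.4375 in² (U = 1.0, A_e = A_n). φR_n = 0.75 × 58 × 2.4375 = 106.0 kips.
Governing: min(161.0, 144.4, 110.9, 106.0) = 106.0 kips → net-section rupture.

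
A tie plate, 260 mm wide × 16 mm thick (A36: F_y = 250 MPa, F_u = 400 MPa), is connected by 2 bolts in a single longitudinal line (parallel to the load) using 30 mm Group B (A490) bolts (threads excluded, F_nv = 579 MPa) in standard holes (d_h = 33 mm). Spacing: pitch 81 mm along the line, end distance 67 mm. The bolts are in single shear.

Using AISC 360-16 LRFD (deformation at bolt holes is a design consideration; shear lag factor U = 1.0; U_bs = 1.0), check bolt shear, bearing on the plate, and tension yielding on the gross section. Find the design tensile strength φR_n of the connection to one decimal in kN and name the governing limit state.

567.4 kN (bearing governs)

Bolt shear: A_b = π(30)²/4 = 706.86 mm². φR_n = 0.75 × 579 × 706.86 × 2 × 1 = 613.9 kN.
Bearing (16 mm plate, F_u = 400 MPa): end bolts L_c = 67 − 33/2 = 50.5, R_n = min(1.2×50.5×16×400, 2.4×30×16×400) = 387.84 kN/bolt; interior L_c = 81 − 33 = 48, R_n = 368.64 kN/bolt. φR_n = 0.75 × (1×387.84 + 1×368.64) = 567.4 kN.
Tension yield (gross): A_g = 260×16 = 4160 mm². φR_n = 0.90 × 250 × 4160 = 936.0 kN.
Governing: min(613.9, 567.4, 936.0) = 567.4 kN → bearing.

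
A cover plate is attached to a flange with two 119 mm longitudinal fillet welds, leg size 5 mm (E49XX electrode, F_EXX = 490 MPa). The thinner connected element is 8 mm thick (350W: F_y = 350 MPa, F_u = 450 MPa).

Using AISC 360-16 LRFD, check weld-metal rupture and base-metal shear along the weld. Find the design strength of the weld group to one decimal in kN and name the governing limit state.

185.5 kN (weld metal governs)

Weld metal: throat = 0.707×5 = 3.535 mm, L = 2×119 = 238 mm. φR_n = 0.75 × 0.6 × 490 × 3.535 × 238 = 185.5 kN.
Base metal shear (8 mm plate): yield φR_n = 1.0×0.6×350×8×238 = 399.8 kN; rupture φR_n = 0.75×0.6×450×8×238 = 385.6 kN; take 385.6 kN (rupture).
Governing: min(185.5, 385.6) = 185.5 kN → weld metal.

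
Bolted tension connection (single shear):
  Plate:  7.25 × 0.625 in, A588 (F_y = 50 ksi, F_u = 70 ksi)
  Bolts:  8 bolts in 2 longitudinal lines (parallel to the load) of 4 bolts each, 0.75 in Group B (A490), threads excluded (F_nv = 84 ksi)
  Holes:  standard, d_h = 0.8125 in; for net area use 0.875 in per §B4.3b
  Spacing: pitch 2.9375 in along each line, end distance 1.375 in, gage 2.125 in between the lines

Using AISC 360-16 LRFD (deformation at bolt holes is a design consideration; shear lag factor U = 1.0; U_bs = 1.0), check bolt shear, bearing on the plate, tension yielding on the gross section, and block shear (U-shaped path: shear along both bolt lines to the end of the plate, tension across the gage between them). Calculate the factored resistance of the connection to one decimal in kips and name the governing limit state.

Bolt shear: A_b = π(0.75)²/4 = 0.44179 in². φR_n = 0.75 × 84 × 0.44179 × 8 × 1 = 222.7 kips.
Bearing (0.625 in plate, F_u = 70 ksi): end bolts L_c = 1.375 − 0.8125/2 = 0.96875, R_n = min(1.2×0.96875×0.625×70, 2.4×0.75×0.625×70) = 50.859 kips/bolt; interior L_c = 2.9375 − 0.8125 = 2.125, R_n = 78.75 kips/bolt. φR_n = 0.75 × (2×50.859 + 6×78.75) = 430.7 kips.
Tension yield (gross): A_g = 7.25×0.625 = 4.5313 in². φR_n = 0.90 × 50 × 4.5313 = 203.9 kips.
Block shear: shear path 2×[1.375+3×2.9375] = 2×10.1875 in, A_gv = 12.734, A_nv = 2×(10.1875 − 3.5×0.875)×0.625 = 8.9063 in²; tension across gage: (2.125 − 1×0.875)×0.625 = 0.78125 in². R_n = min(0.6×70×8.9063, 0.6×50×12.734) + 1.0×70×0.78125 = min(374.06, 382.02) + 54.688 = 428.75 kips. φR_n = 0.75 × 428.75 = 321.6 kips.
Governing: min(222.7, 430.7, 203.9, 321.6) = 203.9 kips → gross-section yield.

203.9 kips (gross-section yield governs)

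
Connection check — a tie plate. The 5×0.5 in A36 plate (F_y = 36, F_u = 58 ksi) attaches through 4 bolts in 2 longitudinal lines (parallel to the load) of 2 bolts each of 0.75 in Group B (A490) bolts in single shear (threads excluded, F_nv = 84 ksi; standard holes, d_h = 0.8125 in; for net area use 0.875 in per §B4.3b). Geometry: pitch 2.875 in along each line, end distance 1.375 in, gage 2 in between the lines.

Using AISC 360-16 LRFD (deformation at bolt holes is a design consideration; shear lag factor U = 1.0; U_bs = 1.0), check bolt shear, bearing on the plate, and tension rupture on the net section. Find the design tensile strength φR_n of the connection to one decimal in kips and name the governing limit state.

70.7 kips (net-section rupture governs)

Bolt shear: A_b = π(0.75)²/4 = 0.44179 in². φR_n = 0.75 × 84 × 0.44179 × 4 × 1 = 111.3 kips.
Bearing (0.5 in plate, F_u = 58 ksi): end bolts L_c = 1.375 − 0.8125/2 = 0.96875, R_n = min(1.2×0.96875×0.5×58, 2.4×0.75×0.5×58) = 33.713 kips/bolt; interior L_c = 2.875 − 0.8125 = 2.0625, R_n = 52.2 kips/bolt. φR_n = 0.75 × (2×33.713 + 2×52.2) = 128.9 kips.
Tension rupture (net): A_n = (5 − 2×0.875)×0.5 = 1.625 in² (U = 1.0, A_e = A_n). φR_n = 0.75 × 58 × 1.625 = 70.7 kips.
Governing: min(111.3, 128.9, 70.7) = 70.7 kips → net-section rupture.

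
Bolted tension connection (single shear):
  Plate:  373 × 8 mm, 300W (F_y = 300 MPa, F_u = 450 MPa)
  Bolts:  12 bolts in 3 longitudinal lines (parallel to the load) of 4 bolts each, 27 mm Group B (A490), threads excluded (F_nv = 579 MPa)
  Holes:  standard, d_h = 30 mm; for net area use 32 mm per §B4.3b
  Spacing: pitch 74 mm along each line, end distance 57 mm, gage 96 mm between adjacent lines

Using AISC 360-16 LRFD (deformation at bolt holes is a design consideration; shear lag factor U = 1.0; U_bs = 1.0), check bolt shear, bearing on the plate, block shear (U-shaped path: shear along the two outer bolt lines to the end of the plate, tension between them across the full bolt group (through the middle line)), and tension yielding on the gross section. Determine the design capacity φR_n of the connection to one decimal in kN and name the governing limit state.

Bolt shear: A_b = π(27)²/4 = 572.56 mm². φR_n = 0.75 × 579 × 572.56 × 12 × 1 = 2983.6 kN.
Bearing (8 mm plate, F_u = 450 MPa): end bolts L_c = 57 − 30/2 = 42, R_n = min(1.2×42×8×450, 2.4×27×8×450) = 181.44 kN/bolt; interior L_c = 74 − 30 = 44, R_n = 190.08 kN/bolt. φR_n = 0.75 × (3×181.44 + 9×190.08) = 1691.3 kN.
Block shear: shear path 2×[57+3×74] = 2×279 mm, A_gv = 4464, A_nv = 2×(279 − 3.5×32)×8 = 2672 mm²; tension across gage: (192 − 2×32)×8 = 1024 mm². R_n = min(0.6×450×2672, 0.6×300×4464) + 1.0×450×1024 = min(721.44, 803.52) + 460.8 = 1182.2 kN. φR_n = 0.75 × 1182.2 = 886.7 kN.
Tension yield (gross): A_g = 373×8 = 2984 mm². φR_n = 0.90 × 300 × 2984 = 805.7 kN.
Governing: min(2983.6, 1691.3, 886.7, 805.7) = 805.7 kN → gross-section yield.

805.7 kN (gross-section yield governs)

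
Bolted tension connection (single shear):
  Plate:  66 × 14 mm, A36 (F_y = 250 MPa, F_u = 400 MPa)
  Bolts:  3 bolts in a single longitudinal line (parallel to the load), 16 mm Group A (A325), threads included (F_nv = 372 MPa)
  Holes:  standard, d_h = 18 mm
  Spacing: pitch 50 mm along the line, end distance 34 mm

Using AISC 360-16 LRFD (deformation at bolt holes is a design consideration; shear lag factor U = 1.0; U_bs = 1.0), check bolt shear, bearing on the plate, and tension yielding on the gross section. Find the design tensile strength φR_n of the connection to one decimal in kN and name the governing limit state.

168.3 kN (bolt shear governs)

Bolt shear: A_b = π(16)²/4 = 201.06 mm². φR_n = 0.75 × 372 × 201.06 × 3 × 1 = 168.3 kN.
Bearing (14 mm plate, F_u = 400 MPa): end bolts L_c = 34 − 18/2 = 25, R_n = min(1.2×25×14×400, 2.4×16×14×400) = 168 kN/bolt; interior L_c = 50 − 18 = 32, R_n = 215.04 kN/bolt. φR_n = 0.75 × (1×168 + 2×215.04) = 448.6 kN.
Tension yield (gross): A_g = 66×14 = 924 mm². φR_n = 0.90 × 250 × 924 = 207.9 kN.
Governing: min(168.3, 448.6, 207.9) = 168.3 kN → bolt shear.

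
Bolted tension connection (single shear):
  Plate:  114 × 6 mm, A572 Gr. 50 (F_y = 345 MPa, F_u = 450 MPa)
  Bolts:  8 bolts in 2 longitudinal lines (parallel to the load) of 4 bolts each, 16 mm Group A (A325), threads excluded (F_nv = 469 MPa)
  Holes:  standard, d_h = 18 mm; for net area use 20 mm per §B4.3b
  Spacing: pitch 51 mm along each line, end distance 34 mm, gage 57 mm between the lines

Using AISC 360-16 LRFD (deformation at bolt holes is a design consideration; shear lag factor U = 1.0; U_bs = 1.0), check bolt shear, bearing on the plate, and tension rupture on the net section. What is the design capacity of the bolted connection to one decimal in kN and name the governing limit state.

Bolt shear: A_b = π(16)²/4 = 201.06 mm². φR_n = 0.75 × 469 × 201.06 × 8 × 1 = 565.8 kN.
Bearing (6 mm plate, F_u = 450 MPa): end bolts L_c = 34 − 18/2 = 25, R_n = min(1.2×25×6×450, 2.4×16×6×450) = 81 kN/bolt; interior L_c = 51 − 18 = 33, R_n = 103.68 kN/bolt. φR_n = 0.75 × (2×81 + 6×103.68) = 588.1 kN.
Tension rupture (net): A_n = (114 − 2×20)×6 = 444 mm² (U = 1.0, A_e = A_n). φR_n = 0.75 × 450 × 444 = 149.9 kN.
Governing: min(565.8, 588.1, 149.9) = 149.9 kN → net-section rupture.

149.9 kN (net-section rupture governs)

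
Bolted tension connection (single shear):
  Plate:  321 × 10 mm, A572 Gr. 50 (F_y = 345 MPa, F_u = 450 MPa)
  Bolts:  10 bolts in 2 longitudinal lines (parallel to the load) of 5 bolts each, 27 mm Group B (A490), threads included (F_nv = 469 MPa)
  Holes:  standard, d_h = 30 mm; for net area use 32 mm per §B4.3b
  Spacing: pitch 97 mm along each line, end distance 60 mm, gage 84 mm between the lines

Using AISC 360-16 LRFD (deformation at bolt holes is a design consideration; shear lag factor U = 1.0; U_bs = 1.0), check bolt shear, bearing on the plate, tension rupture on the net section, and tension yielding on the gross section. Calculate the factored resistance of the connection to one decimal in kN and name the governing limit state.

867.4 kN (net-section rupture governs)

Bolt shear: A_b = π(27)²/4 = 572.56 mm². φR_n = 0.75 × 469 × 572.56 × 10 × 1 = 2014.0 kN.
Bearing (10 mm plate, F_u = 450 MPa): end bolts L_c = 60 − 30/2 = 45, R_n = min(1.2×45×10×450, 2.4×27×10×450) = 243 kN/bolt; interior L_c = 97 − 30 = 67, R_n = 291.6 kN/bolt. φR_n = 0.75 × (2×243 + 8×291.6) = 2114.1 kN.
Tension rupture (net): A_n = (321 − 2×32)×10 = 2570 mm² (U = 1.0, A_e = A_n). φR_n = 0.75 × 450 × 2570 = 867.4 kN.
Tension yield (gross): A_g = 321×10 = 3210 mm². φR_n = 0.90 × 345 × 3210 = 996.7 kN.
Governing: min(2014.0, 2114.1, 867.4, 996.7) = 867.4 kN → net-section rupture.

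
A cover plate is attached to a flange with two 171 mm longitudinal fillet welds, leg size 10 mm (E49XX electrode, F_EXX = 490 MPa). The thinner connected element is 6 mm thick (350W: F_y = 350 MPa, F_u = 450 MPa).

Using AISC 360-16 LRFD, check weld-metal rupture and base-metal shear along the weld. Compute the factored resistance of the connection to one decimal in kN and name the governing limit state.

415.5 kN (base-metal shear governs)

Weld metal: throat = 0.707×10 = 7.07 mm, L = 2×171 = 342 mm. φR_n = 0.75 × 0.6 × 490 × 7.07 × 342 = 533.2 kN.
Base metal shear (6 mm plate): yield φR_n = 1.0×0.6×350×6×342 = 430.9 kN; rupture φR_n = 0.75×0.6×450×6×342 = 415.5 kN; take 415.5 kN (rupture).
Governing: min(533.2, 415.5) = 415.5 kN → base-metal shear.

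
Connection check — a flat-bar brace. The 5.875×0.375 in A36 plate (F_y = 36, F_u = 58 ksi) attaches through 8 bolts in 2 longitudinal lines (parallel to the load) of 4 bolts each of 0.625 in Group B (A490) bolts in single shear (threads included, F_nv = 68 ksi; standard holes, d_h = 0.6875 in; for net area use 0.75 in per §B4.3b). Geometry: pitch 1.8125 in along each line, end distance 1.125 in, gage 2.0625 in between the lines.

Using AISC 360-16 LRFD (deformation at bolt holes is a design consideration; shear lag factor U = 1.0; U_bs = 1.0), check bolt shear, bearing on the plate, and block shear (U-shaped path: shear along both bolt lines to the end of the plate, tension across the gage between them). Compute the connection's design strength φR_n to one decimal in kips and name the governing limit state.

Bolt shear: A_b = π(0.625)²/4 = 0.3068 in². φR_n = 0.75 × 68 × 0.3068 × 8 × 1 = 125.2 kips.
Bearing (0.375 in plate, F_u = 58 ksi): end bolts L_c = 1.125 − 0.6875/2 = 0.78125, R_n = min(1.2×0.78125×0.375×58, 2.4×0.625×0.375×58) = 20.391 kips/bolt; interior L_c = 1.8125 − 0.6875 = 1.125, R_n = 29.363 kips/bolt. φR_n = 0.75 × (2×20.391 + 6×29.363) = 162.7 kips.
Block shear: shear path 2×[1.125+3×1.8125] = 2×6.5625 in, A_gv = 4.9219, A_nv = 2×(6.5625 − 3.5×0.75)×0.375 = 2.9531 in²; tension across gage: (2.0625 − 1×0.75)×0.375 = 0.49219 in². R_n = min(0.6×58×2.9531, 0.6×36×4.9219) + 1.0×58×0.49219 = min(102.77, 106.31) + 28.547 = 131.32 kips. φR_n = 0.75 × 131.32 = 98.5 kips.
Governing: min(125.2, 162.7, 98.5) = 98.5 kips → block shear.

98.5 kips (block shear governs)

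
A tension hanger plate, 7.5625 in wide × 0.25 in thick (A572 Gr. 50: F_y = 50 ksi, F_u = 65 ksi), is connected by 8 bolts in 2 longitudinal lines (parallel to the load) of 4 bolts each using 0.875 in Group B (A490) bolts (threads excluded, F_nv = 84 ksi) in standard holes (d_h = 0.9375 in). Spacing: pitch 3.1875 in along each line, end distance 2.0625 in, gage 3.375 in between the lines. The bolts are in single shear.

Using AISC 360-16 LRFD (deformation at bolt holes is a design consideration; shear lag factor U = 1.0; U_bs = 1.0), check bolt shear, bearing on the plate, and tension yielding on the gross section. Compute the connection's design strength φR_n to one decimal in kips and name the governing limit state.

Bolt shear: A_b = π(0.875)²/4 = 0.60132 in². φR_n = 0.75 × 84 × 0.60132 × 8 × 1 = 303.1 kips.
Bearing (0.25 in plate, F_u = 65 ksi): end bolts L_c = 2.0625 − 0.9375/2 = 1.59375, R_n = min(1.2×1.59375×0.25×65, 2.4×0.875×0.25×65) = 31.078 kips/bolt; interior L_c = 3.1875 − 0.9375 = 2.25, R_n = 34.125 kips/bolt. φR_n = 0.75 × (2×31.078 + 6×34.125) = 200.2 kips.
Tension yield (gross): A_g = 7.5625×0.25 = 1.8906 in². φR_n = 0.90 × 50 × 1.8906 = 85.1 kips.
Governing: min(303.1, 200.2, 85.1) = 85.1 kips → gross-section yield.

85.1 kips (gross-section yield governs)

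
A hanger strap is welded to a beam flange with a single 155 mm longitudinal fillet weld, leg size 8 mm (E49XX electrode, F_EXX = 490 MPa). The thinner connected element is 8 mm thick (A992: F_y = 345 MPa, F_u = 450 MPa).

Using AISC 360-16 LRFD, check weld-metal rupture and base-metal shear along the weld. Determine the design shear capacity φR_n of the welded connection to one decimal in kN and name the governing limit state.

Weld metal: throat = 0.707×8 = 5.656 mm, L = 155 mm. φR_n = 0.75 × 0.6 × 490 × 5.656 × 155 = 193.3 kN.
Base metal shear (8 mm plate): yield φR_n = 1.0×0.6×345×8×155 = 256.7 kN; rupture φR_n = 0.75×0.6×450×8×155 = 251.1 kN; take 251.1 kN (rupture).
Governing: min(193.3, 251.1) = 193.3 kN → weld metal.

193.3 kN (weld metal governs)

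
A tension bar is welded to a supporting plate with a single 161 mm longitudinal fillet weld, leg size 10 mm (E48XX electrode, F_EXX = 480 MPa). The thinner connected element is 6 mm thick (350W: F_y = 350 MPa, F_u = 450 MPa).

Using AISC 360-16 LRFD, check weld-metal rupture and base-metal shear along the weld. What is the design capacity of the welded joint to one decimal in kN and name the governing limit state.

195.6 kN (base-metal shear governs)

Weld metal: throat = 0.707×10 = 7.07 mm, L = 161 mm. φR_n = 0.75 × 0.6 × 480 × 7.07 × 161 = 245.9 kN.
Base metal shear (6 mm plate): yield φR_n = 1.0×0.6×350×6×161 = 202.9 kN; rupture φR_n = 0.75×0.6×450×6×161 = 195.6 kN; take 195.6 kN (rupture).
Governing: min(245.9, 195.6) = 195.6 kN → base-metal shear.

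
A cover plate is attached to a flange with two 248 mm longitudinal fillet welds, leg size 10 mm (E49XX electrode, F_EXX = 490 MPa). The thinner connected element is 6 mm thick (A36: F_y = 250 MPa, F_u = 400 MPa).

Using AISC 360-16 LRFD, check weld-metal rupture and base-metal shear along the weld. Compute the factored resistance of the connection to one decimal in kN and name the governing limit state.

446.4 kN (base-metal shear governs)

Weld metal: throat = 0.707×10 = 7.07 mm, L = 2×248 = 496 mm. φR_n = 0.75 × 0.6 × 490 × 7.07 × 496 = 773.2 kN.
Base metal shear (6 mm plate): yield φR_n = 1.0×0.6×250×6×496 = 446.4 kN; rupture φR_n = 0.75×0.6×400×6×496 = 535.7 kN; take 446.4 kN (yield).
Governing: min(773.2, 446.4) = 446.4 kN → base-metal shear.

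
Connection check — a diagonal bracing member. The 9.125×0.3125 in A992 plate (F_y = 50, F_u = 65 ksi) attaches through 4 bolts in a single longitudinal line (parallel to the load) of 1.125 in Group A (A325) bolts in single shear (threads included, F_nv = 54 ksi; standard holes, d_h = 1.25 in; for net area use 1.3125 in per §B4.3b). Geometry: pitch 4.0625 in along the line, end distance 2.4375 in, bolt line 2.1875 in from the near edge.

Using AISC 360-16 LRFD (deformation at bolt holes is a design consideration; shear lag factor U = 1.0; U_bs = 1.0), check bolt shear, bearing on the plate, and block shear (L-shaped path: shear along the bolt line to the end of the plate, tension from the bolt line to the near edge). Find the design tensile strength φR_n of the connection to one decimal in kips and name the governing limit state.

Bolt shear: A_b = π(1.125)²/4 = 0.99402 in². φR_n = 0.75 × 54 × 0.99402 × 4 × 1 = 161.0 kips.
Bearing (0.3125 in plate, F_u = 65 ksi): end bolts L_c = 2.4375 − 1.25/2 = 1.8125, R_n = min(1.2×1.8125×0.3125×65, 2.4×1.125×0.3125×65) = 44.18 kips/bolt; interior L_c = 4.0625 − 1.25 = 2.8125, R_n = 54.844 kips/bolt. φR_n = 0.75 × (1×44.18 + 3×54.844) = 156.5 kips.
Block shear: shear path 1×[2.4375+3×4.0625] = 1×14.625 in, A_gv = 4.5703, A_nv = 1×(14.625 − 3.5×1.3125)×0.3125 = 3.1348 in²; tension to near edge: (2.1875 − 0.5×1.3125)×0.3125 = 0.47852 in². R_n = min(0.6×65×3.1348, 0.6×50×4.5703) + 1.0×65×0.47852 = min(122.26, 137.11) + 31.104 = 153.36 kips. φR_n = 0.75 × 153.36 = 115.0 kips.
Governing: min(161.0, 156.5, 115.0) = 115.0 kips → block shear.

115.0 kips (block shear governs)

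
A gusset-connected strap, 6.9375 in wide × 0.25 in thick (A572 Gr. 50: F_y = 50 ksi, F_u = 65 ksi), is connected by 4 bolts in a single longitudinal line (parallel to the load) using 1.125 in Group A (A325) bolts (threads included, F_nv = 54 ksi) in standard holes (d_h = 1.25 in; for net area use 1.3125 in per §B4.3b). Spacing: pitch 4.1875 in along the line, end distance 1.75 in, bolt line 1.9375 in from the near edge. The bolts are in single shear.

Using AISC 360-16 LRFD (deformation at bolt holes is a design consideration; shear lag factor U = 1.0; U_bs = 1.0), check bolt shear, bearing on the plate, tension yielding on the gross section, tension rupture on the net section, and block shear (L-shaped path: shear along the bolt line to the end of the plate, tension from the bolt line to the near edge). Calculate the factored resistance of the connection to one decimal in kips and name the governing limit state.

68.6 kips (net-section rupture governs)

Bolt shear: A_b = π(1.125)²/4 = 0.99402 in². φR_n = 0.75 × 54 × 0.99402 × 4 × 1 = 161.0 kips.
Bearing (0.25 in plate, F_u = 65 ksi): end bolts L_c = 1.75 − 1.25/2 = 1.125, R_n = min(1.2×1.125×0.25×65, 2.4×1.125×0.25×65) = 21.938 kips/bolt; interior L_c = 4.1875 − 1.25 = 2.9375, R_n = 43.875 kips/bolt. φR_n = 0.75 × (1×21.938 + 3×43.875) = 115.2 kips.
Tension yield (gross): A_g = 6.9375×0.25 = 1.7344 in². φR_n = 0.90 × 50 × 1.7344 = 78.0 kips.
Tension rupture (net): A_n = (6.9375 − 1×1.3125)×0.25 = 1.4063 in² (U = 1.0, A_e = A_n). φR_n = 0.75 × 65 × 1.4063 = 68.6 kips.
Block shear: shear path 1×[1.75+3×4.1875] = 1×14.3125 in, A_gv = 3.5781, A_nv = 1×(14.3125 − 3.5×1.3125)×0.25 = 2.4297 in²; tension to near edge: (1.9375 − 0.5×1.3125)×0.25 = 0.32031 in². R_n = min(0.6×65×2.4297, 0.6×50×3.5781) + 1.0×65×0.32031 = min(94.758, 107.34) + 20.82 = 115.58 kips. φR_n = 0.75 × 115.58 = 86.7 kips.
Governing: min(161.0, 115.2, 78.0, 68.6, 86.7) = 68.6 kips → net-section rupture.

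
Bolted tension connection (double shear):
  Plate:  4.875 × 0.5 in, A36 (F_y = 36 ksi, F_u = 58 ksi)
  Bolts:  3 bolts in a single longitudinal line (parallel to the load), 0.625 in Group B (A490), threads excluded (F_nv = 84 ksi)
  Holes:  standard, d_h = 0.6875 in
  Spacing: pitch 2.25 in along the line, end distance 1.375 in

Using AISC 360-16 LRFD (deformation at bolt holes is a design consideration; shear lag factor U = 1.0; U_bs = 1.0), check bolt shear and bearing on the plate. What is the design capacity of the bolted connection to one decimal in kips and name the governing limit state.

92.2 kips (bearing governs)

Bolt shear: A_b = π(0.625)²/4 = 0.3068 in². φR_n = 0.75 × 84 × 0.3068 × 3 × 2 = 116.0 kips.
Bearing (0.5 in plate, F_u = 58 ksi): end bolts L_c = 1.375 − 0.6875/2 = 1.03125, R_n = min(1.2×1.03125×0.5×58, 2.4×0.625×0.5×58) = 35.888 kips/bolt; interior L_c = 2.25 − 0.6875 = 1.5625, R_n = 43.5 kips/bolt. φR_n = 0.75 × (1×35.888 + 2×43.5) = 92.2 kips.
Governing: min(116.0, 92.2) = 92.2 kips → bearing.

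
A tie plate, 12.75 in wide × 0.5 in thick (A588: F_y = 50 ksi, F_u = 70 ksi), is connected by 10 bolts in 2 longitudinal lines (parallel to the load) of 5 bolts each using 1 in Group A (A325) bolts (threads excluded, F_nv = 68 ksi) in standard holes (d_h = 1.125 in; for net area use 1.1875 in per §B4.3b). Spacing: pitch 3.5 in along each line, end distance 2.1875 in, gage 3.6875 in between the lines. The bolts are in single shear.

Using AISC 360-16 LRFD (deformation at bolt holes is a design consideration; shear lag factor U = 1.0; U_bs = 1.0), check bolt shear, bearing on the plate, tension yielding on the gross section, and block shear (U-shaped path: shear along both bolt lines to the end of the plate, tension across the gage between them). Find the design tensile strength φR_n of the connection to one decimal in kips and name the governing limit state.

286.9 kips (gross-section yield governs)

Bolt shear: A_b = π(1)²/4 = 0.7854 in². φR_n = 0.75 × 68 × 0.7854 × 10 × 1 = 400.6 kips.
Bearing (0.5 in plate, F_u = 70 ksi): end bolts L_c = 2.1875 − 1.125/2 = 1.625, R_n = min(1.2×1.625×0.5×70, 2.4×1×0.5×70) = 68.25 kips/bolt; interior L_c = 3.5 − 1.125 = 2.375, R_n = 84 kips/bolt. φR_n = 0.75 × (2×68.25 + 8×84) = 606.4 kips.
Tension yield (gross): A_g = 12.75×0.5 = 6.375 in². φR_n = 0.90 × 50 × 6.375 = 286.9 kips.
Block shear: shear path 2×[2.1875+4×3.5] = 2×16.1875 in, A_gv = 16.188, A_nv = 2×(16.1875 − 4.5×1.1875)×0.5 = 10.844 in²; tension across gage: (3.6875 − 1×1.1875)×0.5 = 1.25 in². R_n = min(0.6×70×10.844, 0.6×50×16.188) + 1.0×70×1.25 = min(455.45, 485.64) + 87.5 = 542.95 kips. φR_n = 0.75 × 542.95 = 407.2 kips.
Governing: min(400.6, 606.4, 286.9, 407.2) = 286.9 kips → gross-section yield.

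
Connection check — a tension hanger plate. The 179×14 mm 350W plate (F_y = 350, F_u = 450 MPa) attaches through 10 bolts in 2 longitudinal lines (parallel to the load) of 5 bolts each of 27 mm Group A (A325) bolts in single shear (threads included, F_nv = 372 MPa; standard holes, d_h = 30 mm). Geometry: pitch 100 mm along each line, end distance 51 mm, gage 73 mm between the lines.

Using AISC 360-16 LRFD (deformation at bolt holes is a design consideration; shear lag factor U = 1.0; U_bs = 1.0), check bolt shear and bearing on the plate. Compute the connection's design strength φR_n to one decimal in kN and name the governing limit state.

1597.4 kN (bolt shear governs)

Bolt shear: A_b = π(27)²/4 = 572.56 mm². φR_n = 0.75 × 372 × 572.56 × 10 × 1 = 1597.4 kN.
Bearing (14 mm plate, F_u = 450 MPa): end bolts L_c = 51 − 30/2 = 36, R_n = min(1.2×36×14×450, 2.4×27×14×450) = 272.16 kN/bolt; interior L_c = 100 − 30 = 70, R_n = 408.24 kN/bolt. φR_n = 0.75 × (2×272.16 + 8×408.24) = 2857.7 kN.
Governing: min(1597.4, 2857.7) = 1597.4 kN → bolt shear.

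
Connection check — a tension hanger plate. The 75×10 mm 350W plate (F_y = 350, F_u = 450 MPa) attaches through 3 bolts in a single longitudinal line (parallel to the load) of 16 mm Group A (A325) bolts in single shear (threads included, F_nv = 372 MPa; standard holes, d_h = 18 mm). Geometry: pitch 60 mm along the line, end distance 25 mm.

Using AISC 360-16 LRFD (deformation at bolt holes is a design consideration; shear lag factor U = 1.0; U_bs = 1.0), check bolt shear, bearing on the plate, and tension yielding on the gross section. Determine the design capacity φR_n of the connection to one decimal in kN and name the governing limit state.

Bolt shear: A_b = π(16)²/4 = 201.06 mm². φR_n = 0.75 × 372 × 201.06 × 3 × 1 = 168.3 kN.
Bearing (10 mm plate, F_u = 450 MPa): end bolts L_c = 25 − 18/2 = 16, R_n = min(1.2×16×10×450, 2.4×16×10×450) = 86.4 kN/bolt; interior L_c = 60 − 18 = 42, R_n = 172.8 kN/bolt. φR_n = 0.75 × (1×86.4 + 2×172.8) = 324.0 kN.
Tension yield (gross): A_g = 75×10 = 750 mm². φR_n = 0.90 × 350 × 750 = 236.3 kN.
Governing: min(168.3, 324.0, 236.3) = 168.3 kN → bolt shear.

168.3 kN (bolt shear governs)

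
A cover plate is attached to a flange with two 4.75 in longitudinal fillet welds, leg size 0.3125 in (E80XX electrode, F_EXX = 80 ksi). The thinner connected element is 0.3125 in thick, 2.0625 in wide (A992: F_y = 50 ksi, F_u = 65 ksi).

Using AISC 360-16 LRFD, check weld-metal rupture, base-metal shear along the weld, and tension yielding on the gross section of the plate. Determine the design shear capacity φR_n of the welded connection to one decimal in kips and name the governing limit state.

29.0 kips (gross-section yield governs)

Weld metal: throat = 0.707×0.3125 = 0.22094 in, L = 2×4.75 = 9.5 in. φR_n = 0.75 × 0.6 × 80 × 0.22094 × 9.5 = 75.6 kips.
Base metal shear (0.3125 in plate): yield φR_n = 1.0×0.6×50×0.3125×9.5 = 89.1 kips; rupture φR_n = 0.75×0.6×65×0.3125×9.5 = 86.8 kips; take 86.8 kips (rupture).
Tension yield (gross): A_g = 2.0625×0.3125 = 0.64453 in². φR_n = 0.90 × 50 × 0.64453 = 29.0 kips.
Governing: min(75.6, 86.8, 29.0) = 29.0 kips → gross-section yield.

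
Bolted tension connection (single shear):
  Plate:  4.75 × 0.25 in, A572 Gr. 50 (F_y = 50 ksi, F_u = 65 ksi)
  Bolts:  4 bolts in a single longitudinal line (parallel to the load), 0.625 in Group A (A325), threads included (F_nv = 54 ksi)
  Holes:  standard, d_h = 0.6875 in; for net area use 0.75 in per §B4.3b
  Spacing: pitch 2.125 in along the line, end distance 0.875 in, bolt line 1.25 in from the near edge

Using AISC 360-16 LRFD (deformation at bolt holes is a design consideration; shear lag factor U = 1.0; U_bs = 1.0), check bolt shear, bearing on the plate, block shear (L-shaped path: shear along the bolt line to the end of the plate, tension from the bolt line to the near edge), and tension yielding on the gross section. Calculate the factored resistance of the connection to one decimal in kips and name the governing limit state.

44.5 kips (block shear governs)

Bolt shear: A_b = π(0.625)²/4 = 0.3068 in². φR_n = 0.75 × 54 × 0.3068 × 4 × 1 = 49.7 kips.
Bearing (0.25 in plate, F_u = 65 ksi): end bolts L_c = 0.875 − 0.6875/2 = 0.53125, R_n = min(1.2×0.53125×0.25×65, 2.4×0.625×0.25×65) = 10.359 kips/bolt; interior L_c = 2.125 − 0.6875 = 1.4375, R_n = 24.375 kips/bolt. φR_n = 0.75 × (1×10.359 + 3×24.375) = 62.6 kips.
Block shear: shear path 1×[0.875+3×2.125] = 1×7.25 in, A_gv = 1.8125, A_nv = 1×(7.25 − 3.5×0.75)×0.25 = 1.1563 in²; tension to near edge: (1.25 − 0.5×0.75)×0.25 = 0.21875 in². R_n = min(0.6×65×1.1563, 0.6×50×1.8125) + 1.0×65×0.21875 = min(45.096, 54.375) + 14.219 = 59.315 kips. φR_n = 0.75 × 59.315 = 44.5 kips.
Tension yield (gross): A_g = 4.75×0.25 = 1.1875 in². φR_n = 0.90 × 50 × 1.1875 = 53.4 kips.
Governing: min(49.7, 62.6, 44.5, 53.4) = 44.5 kips → block shear.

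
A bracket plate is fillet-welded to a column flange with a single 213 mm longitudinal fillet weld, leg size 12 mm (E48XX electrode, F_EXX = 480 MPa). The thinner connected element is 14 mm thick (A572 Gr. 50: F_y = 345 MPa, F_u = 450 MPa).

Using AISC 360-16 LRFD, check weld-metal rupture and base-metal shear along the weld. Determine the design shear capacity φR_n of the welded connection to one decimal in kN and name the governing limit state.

390.3 kN (weld metal governs)

Weld metal: throat = 0.707×12 = 8.484 mm, L = 213 mm. φR_n = 0.75 × 0.6 × 480 × 8.484 × 213 = 390.3 kN.
Base metal shear (14 mm plate): yield φR_n = 1.0×0.6×345×14×213 = 617.3 kN; rupture φR_n = 0.75×0.6×450×14×213 = 603.9 kN; take 603.9 kN (rupture).
Governing: min(390.3, 603.9) = 390.3 kN → weld metal.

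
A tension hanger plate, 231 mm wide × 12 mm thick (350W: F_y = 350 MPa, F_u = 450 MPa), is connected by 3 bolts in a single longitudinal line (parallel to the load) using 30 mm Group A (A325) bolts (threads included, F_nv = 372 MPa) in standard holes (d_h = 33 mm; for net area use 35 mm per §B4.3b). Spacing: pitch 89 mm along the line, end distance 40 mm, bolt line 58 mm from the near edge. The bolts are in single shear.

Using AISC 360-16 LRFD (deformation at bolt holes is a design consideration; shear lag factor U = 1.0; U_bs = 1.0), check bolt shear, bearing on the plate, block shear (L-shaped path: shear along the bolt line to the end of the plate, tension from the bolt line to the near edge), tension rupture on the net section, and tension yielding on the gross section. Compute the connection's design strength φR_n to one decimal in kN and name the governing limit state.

481.1 kN (block shear governs)

Bolt shear: A_b = π(30)²/4 = 706.86 mm². φR_n = 0.75 × 372 × 706.86 × 3 × 1 = 591.6 kN.
Bearing (12 mm plate, F_u = 450 MPa): end bolts L_c = 40 − 33/2 = 23.5, R_n = min(1.2×23.5×12×450, 2.4×30×12×450) = 152.28 kN/bolt; interior L_c = 89 − 33 = 56, R_n = 362.88 kN/bolt. φR_n = 0.75 × (1×152.28 + 2×362.88) = 658.5 kN.
Block shear: shear path 1×[40+2×89] = 1×218 mm, A_gv = 2616, A_nv = 1×(218 − 2.5×35)×12 = 1566 mm²; tension to near edge: (58 − 0.5×35)×12 = 486 mm². R_n = min(0.6×450×1566, 0.6×350×2616) + 1.0×450×486 = min(422.82, 549.36) + 218.7 = 641.52 kN. φR_n = 0.75 × 641.52 = 481.1 kN.
Tension rupture (net): A_n = (231 − 1×35)×12 = 2352 mm² (U = 1.0, A_e = A_n). φR_n = 0.75 × 450 × 2352 = 793.8 kN.
Tension yield (gross): A_g = 231×12 = 2772 mm². φR_n = 0.90 × 350 × 2772 = 873.2 kN.
Governing: min(591.6, 658.5, 481.1, 793.8, 873.2) = 481.1 kN → block shear.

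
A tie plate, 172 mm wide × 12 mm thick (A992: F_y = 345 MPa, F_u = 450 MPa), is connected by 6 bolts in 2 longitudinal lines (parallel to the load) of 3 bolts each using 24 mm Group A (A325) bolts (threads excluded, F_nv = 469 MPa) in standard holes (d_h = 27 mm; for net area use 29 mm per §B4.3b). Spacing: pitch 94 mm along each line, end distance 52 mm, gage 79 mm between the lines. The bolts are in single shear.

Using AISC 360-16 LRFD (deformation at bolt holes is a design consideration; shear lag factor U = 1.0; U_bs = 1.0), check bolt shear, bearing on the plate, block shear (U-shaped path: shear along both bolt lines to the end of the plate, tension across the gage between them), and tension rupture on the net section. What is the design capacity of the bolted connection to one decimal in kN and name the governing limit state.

461.7 kN (net-section rupture governs)

Bolt shear: A_b = π(24)²/4 = 452.39 mm². φR_n = 0.75 × 469 × 452.39 × 6 × 1 = 954.8 kN.
Bearing (12 mm plate, F_u = 450 MPa): end bolts L_c = 52 − 27/2 = 38.5, R_n = min(1.2×38.5×12×450, 2.4×24×12×450) = 249.48 kN/bolt; interior L_c = 94 − 27 = 67, R_n = 311.04 kN/bolt. φR_n = 0.75 × (2×249.48 + 4×311.04) = 1307.3 kN.
Block shear: shear path 2×[52+2×94] = 2×240 mm, A_gv = 5760, A_nv = 2×(240 − 2.5×29)×12 = 4020 mm²; tension across gage: (79 − 1×29)×12 = 600 mm². R_n = min(0.6×450×4020, 0.6×345×5760) + 1.0×450×600 = min(1085.4, 1192.3) + 270 = 1355.4 kN. φR_n = 0.75 × 1355.4 = 1016.6 kN.
Tension rupture (net): A_n = (172 − 2×29)×12 = 1368 mm² (U = 1.0, A_e = A_n). φR_n = 0.75 × 450 × 1368 = 461.7 kN.
Governing: min(954.8, 1307.3, 1016.6, 461.7) = 461.7 kN → net-section rupture.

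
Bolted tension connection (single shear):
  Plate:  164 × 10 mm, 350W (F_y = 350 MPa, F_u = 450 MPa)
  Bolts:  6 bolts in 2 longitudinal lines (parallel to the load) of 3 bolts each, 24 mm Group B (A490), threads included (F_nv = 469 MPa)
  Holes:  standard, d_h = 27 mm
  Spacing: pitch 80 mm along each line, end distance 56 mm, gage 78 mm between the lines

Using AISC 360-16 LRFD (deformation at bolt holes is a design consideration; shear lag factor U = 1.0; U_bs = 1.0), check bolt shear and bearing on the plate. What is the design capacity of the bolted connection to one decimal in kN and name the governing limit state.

Bolt shear: A_b = π(24)²/4 = 452.39 mm². φR_n = 0.75 × 469 × 452.39 × 6 × 1 = 954.8 kN.
Bearing (10 mm plate, F_u = 450 MPa): end bolts L_c = 56 − 27/2 = 42.5, R_n = min(1.2×42.5×10×450, 2.4×24×10×450) = 229.5 kN/bolt; interior L_c = 80 − 27 = 53, R_n = 259.2 kN/bolt. φR_n = 0.75 × (2×229.5 + 4×259.2) = 1121.9 kN.
Governing: min(954.8, 1121.9) = 954.8 kN → bolt shear.

954.8 kN (bolt shear governs)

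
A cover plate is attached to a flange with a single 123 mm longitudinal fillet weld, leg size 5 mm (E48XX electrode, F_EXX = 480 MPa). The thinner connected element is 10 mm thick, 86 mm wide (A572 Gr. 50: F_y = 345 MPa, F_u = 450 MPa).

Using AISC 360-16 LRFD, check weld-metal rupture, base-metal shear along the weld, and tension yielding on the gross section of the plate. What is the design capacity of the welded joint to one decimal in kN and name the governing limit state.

Weld metal: throat = 0.707×5 = 3.535 mm, L = 123 mm. φR_n = 0.75 × 0.6 × 480 × 3.535 × 123 = 93.9 kN.
Base metal shear (10 mm plate): yield φR_n = 1.0×0.6×345×10×123 = 254.6 kN; rupture φR_n = 0.75×0.6×450×10×123 = 249.1 kN; take 249.1 kN (rupture).
Tension yield (gross): A_g = 86×10 = 860 mm². φR_n = 0.90 × 345 × 860 = 267.0 kN.
Governing: min(93.9, 249.1, 267.0) = 93.9 kN → weld metal.

93.9 kN (weld metal governs)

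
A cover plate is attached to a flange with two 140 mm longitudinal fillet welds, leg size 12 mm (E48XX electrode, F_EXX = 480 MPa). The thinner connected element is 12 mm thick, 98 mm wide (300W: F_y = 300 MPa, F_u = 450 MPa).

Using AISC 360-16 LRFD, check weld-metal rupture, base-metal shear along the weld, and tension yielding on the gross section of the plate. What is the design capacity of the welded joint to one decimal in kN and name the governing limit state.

317.5 kN (gross-section yield governs)

Weld metal: throat = 0.707×12 = 8.484 mm, L = 2×140 = 280 mm. φR_n = 0.75 × 0.6 × 480 × 8.484 × 280 = 513.1 kN.
Base metal shear (12 mm plate): yield φR_n = 1.0×0.6×300×12×280 = 604.8 kN; rupture φR_n = 0.75×0.6×450×12×280 = 680.4 kN; take 604.8 kN (yield).
Tension yield (gross): A_g = 98×12 = 1176 mm². φR_n = 0.90 × 300 × 1176 = 317.5 kN.
Governing: min(513.1, 604.8, 317.5) = 317.5 kN → gross-section yield.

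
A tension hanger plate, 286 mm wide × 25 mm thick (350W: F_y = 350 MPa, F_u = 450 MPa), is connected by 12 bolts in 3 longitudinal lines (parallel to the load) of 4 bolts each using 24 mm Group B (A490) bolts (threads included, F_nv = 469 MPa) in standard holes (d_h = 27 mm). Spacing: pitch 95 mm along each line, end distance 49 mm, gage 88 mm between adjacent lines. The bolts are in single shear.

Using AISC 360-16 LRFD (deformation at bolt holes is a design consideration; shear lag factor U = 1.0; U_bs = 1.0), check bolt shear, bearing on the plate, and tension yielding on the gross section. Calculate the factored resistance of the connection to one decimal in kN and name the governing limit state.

Bolt shear: A_b = π(24)²/4 = 452.39 mm². φR_n = 0.75 × 469 × 452.39 × 12 × 1 = 1909.5 kN.
Bearing (25 mm plate, F_u = 450 MPa): end bolts L_c = 49 − 27/2 = 35.5, R_n = min(1.2×35.5×25×450, 2.4×24×25×450) = 479.25 kN/bolt; interior L_c = 95 − 27 = 68, R_n = 648 kN/bolt. φR_n = 0.75 × (3×479.25 + 9×648) = 5452.3 kN.
Tension yield (gross): A_g = 286×25 = 7150 mm². φR_n = 0.90 × 350 × 7150 = 2252.3 kN.
Governing: min(1909.5, 5452.3, 2252.3) = 1909.5 kN → bolt shear.

1909.5 kN (bolt shear governs)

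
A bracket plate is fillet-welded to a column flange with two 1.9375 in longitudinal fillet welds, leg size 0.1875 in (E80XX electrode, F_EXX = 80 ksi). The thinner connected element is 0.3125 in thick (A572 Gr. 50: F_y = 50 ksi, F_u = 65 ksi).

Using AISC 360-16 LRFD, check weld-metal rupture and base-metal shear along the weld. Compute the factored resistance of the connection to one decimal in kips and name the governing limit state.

18.5 kips (weld metal governs)

Weld metal: throat = 0.707×0.1875 = 0.13256 in, L = 2×1.9375 = 3.875 in. φR_n = 0.75 × 0.6 × 80 × 0.13256 × 3.875 = 18.5 kips.
Base metal shear (0.3125 in plate): yield φR_n = 1.0×0.6×50×0.3125×3.875 = 36.3 kips; rupture φR_n = 0.75×0.6×65×0.3125×3.875 = 35.4 kips; take 35.4 kips (rupture).
Governing: min(18.5, 35.4) = 18.5 kips → weld metal.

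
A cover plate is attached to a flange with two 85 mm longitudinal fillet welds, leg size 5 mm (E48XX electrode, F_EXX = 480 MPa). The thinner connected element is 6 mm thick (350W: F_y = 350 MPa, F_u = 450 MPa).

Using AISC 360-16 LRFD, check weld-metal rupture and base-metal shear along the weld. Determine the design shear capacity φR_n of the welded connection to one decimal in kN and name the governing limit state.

129.8 kN (weld metal governs)

Weld metal: throat = 0.707×5 = 3.535 mm, L = 2×85 = 170 mm. φR_n = 0.75 × 0.6 × 480 × 3.535 × 170 = 129.8 kN.
Base metal shear (6 mm plate): yield φR_n = 1.0×0.6×350×6×170 = 214.2 kN; rupture φR_n = 0.75×0.6×450×6×170 = 206.6 kN; take 206.6 kN (rupture).
Governing: min(129.8, 206.6) = 129.8 kN → weld metal.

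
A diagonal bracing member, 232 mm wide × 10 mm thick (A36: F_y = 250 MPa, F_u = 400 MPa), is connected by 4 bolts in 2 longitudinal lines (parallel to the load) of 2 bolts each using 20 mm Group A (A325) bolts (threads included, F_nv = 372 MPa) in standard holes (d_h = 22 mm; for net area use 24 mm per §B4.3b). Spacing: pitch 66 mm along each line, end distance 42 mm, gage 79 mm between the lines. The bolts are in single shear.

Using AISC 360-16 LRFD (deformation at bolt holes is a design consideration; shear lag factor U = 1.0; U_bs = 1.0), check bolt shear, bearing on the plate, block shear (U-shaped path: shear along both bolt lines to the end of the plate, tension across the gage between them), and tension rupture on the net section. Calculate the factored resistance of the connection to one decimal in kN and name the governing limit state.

350.6 kN (bolt shear governs)

Bolt shear: A_b = π(20)²/4 = 314.16 mm². φR_n = 0.75 × 372 × 314.16 × 4 × 1 = 350.6 kN.
Bearing (10 mm plate, F_u = 400 MPa): end bolts L_c = 42 − 22/2 = 31, R_n = min(1.2×31×10×400, 2.4×20×10×400) = 148.8 kN/bolt; interior L_c = 66 − 22 = 44, R_n = 192 kN/bolt. φR_n = 0.75 × (2×148.8 + 2×192) = 511.2 kN.
Block shear: shear path 2×[42+1×66] = 2×108 mm, A_gv = 2160, A_nv = 2×(108 − 1.5×24)×10 = 1440 mm²; tension across gage: (79 − 1×24)×10 = 550 mm². R_n = min(0.6×400×1440, 0.6×250×2160) + 1.0×400×550 = min(345.6, 324) + 220 = 544 kN. φR_n = 0.75 × 544 = 408.0 kN.
Tension rupture (net): A_n = (232 − 2×24)×10 = 1840 mm² (U = 1.0, A_e = A_n). φR_n = 0.75 × 400 × 1840 = 552.0 kN.
Governing: min(350.6, 511.2, 408.0, 552.0) = 350.6 kN → bolt shear.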